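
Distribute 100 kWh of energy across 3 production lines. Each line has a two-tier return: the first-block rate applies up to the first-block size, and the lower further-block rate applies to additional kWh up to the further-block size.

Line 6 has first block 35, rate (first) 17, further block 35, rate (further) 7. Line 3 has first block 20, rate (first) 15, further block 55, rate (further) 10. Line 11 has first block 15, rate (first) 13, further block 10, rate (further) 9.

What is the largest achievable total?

Rank every tier by rate: Line 6/T1 17 > Line 3/T1 15 > Line 11/T1 13 > Line 3/T2 10 > Line 11/T2 9 > Line 6/T2 7.
Line 6/T1 (17): +35 ; 65 left.
Line 3 T1 at 15: fill all 20 ; 45 left.
Fill Line 11 T1 block (15 at 13) ; 30 left.
30 remain; put them into Line 3 T2 at 10.
Total = 17×35 + 15×20 + 13×15 + 10×30 = 1390.

1390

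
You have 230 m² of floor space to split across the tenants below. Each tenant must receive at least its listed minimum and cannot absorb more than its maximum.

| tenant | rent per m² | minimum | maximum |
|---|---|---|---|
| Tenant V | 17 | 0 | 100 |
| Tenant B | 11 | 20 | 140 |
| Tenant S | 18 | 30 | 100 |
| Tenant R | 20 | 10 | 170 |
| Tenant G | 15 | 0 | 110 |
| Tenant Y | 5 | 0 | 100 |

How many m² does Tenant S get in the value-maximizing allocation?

Meeting every minimum uses 0+20+30+10+0+0 = 60 m², leaving 170.
Rank by rent per m²: Tenant R 20 > Tenant S 18 > Tenant V 17 > Tenant G 15 > Tenant B 11 > Tenant Y 5.
Tenant R: +160 to 170 (cap) — 10 left.
Tenant S has room for 70 more but only 10 remain, so it gets 40.

40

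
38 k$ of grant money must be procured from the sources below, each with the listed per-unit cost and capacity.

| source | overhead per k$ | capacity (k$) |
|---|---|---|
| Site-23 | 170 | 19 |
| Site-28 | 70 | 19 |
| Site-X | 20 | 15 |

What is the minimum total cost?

Use sources in increasing cost order.
Take 15 from Site-X at 20 ; need 23 more.
Site-28 at 70: take all 19 k$ ; 4 still needed.
Site-23 (170): take the remaining 4 ; done.
Cost = 15×20 + 19×70 + 4×170 = 2310.

2310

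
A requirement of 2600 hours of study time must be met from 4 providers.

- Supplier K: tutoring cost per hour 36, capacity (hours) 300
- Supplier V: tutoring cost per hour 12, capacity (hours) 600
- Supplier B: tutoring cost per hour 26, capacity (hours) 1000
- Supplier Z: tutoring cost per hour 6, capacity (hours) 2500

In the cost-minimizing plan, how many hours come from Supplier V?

100

Use providers in increasing cost order.
Supplier Z (6): use full 2500 → 100 hours to go.
Take 100 from Supplier V at 12 to finish.
Supplier B, Supplier K: unused.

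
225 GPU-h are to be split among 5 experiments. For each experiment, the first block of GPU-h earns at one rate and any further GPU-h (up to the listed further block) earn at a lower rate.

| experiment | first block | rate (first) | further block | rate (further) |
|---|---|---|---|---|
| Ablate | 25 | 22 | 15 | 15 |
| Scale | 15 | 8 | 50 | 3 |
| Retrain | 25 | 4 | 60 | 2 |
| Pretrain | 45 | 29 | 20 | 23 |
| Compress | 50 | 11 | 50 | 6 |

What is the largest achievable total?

Order all 10 blocks by rate: Pretrain/tier1 29 > Pretrain/tier2 23 > Ablate/tier1 22 > Ablate/tier2 15 > Compress/tier1 11 > Scale/tier1 8 > Compress/tier2 6 > Retrain/tier1 4 > Scale/tier2 3 > Retrain/tier2 2.
Fill Pretrain tier1 block (45 at 29) ; 180 left.
Fill Pretrain tier2 block (20 at 23) ; 160 left.
Fill Ablate tier1 block (25 at 22) ; 135 left.
Fill Ablate tier2 block (15 at 15) ; 120 left.
Compress/tier1 (11): +50 ; 70 left.
Scale tier1 at 8: fill all 15 ; 55 left.
Compress tier2 at 6: fill all 50 ; 5 left.
5 remain; put them into Retrain tier1 at 4.
Total = 29×45 + 23×20 + 22×25 + 15×15 + 11×50 + 8×15 + 6×50 + 4×5 = 3530.

3530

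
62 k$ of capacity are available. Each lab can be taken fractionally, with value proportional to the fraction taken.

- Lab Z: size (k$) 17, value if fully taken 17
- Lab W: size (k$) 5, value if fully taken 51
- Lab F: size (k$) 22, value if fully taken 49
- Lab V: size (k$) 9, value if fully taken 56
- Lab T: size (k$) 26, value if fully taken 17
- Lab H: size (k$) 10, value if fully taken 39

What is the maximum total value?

Sort by value density: Lab W 51/5≈10.2, Lab V 56/9≈6.22, Lab H 39/10≈3.9, Lab F 49/22≈2.23, Lab Z 17/17≈1, Lab T 17/26≈0.654.
All 5 k$ of Lab W fit (value 51) → 57 remain.
Lab V: take in full, 9 k$ for value 56 → 48 left.
Take all of Lab H (10 k$, value 39) → 38 k$ left.
Lab F: take in full, 22 k$ for value 49 → 16 left.
16 k$ left: a 16/17 share of Lab Z gives 17×16/17 = 16.
Total value = 211.

211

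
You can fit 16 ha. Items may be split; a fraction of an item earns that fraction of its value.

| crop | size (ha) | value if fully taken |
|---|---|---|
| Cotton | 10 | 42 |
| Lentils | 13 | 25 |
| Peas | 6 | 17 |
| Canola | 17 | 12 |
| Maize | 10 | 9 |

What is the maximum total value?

Sort by value density: Cotton 42/10≈4.2, Peas 17/6≈2.83, Lentils 25/13≈1.92, Maize 9/10≈0.9, Canola 12/17≈0.706.
All 10 ha of Cotton fit (value 42) — 6 remain.
All 6 ha of Peas fit (value 17) — 0 remain.
Total value = 59.

59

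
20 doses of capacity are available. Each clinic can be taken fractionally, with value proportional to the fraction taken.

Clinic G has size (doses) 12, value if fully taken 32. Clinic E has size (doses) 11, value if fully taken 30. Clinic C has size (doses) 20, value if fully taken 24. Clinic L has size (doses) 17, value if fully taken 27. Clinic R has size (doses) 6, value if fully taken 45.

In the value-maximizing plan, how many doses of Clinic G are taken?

Rank by value-to-size ratio: Clinic R 45/6≈7.5, Clinic E 30/11≈2.73, Clinic G 32/12≈2.67, Clinic L 27/17≈1.59, Clinic C 24/20≈1.2.
All 6 doses of Clinic R fit (value 45) ; 14 remain.
Clinic E: take in full, 11 doses for value 30 ; 3 left.
3 doses left: a 3/12 share of Clinic G gives 32×3/12 = 8.

3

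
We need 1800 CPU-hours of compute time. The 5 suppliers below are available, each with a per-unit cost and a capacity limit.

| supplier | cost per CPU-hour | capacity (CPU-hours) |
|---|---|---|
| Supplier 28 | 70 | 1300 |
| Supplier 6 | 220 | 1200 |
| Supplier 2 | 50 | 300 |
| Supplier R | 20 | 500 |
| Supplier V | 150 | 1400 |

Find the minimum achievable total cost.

95000

Cheapest first:
Supplier R (20): use full 500 → 1300 CPU-hours to go.
Supplier 2 at 50: take all 300 CPU-hours → 1000 still needed.
Supplier 28 (70): take the remaining 1000 → done.
Supplier V, Supplier 6: unused.
Cost = 500×20 + 300×50 + 1000×70 = 95000.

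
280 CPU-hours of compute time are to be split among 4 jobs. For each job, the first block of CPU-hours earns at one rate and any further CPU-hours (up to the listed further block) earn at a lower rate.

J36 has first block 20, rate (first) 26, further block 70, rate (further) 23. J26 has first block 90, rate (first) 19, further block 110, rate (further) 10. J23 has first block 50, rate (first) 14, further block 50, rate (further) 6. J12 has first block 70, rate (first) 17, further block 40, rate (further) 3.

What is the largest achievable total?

Rank every tier by rate: J36/T1 26 > J36/T2 23 > J26/T1 19 > J12/T1 17 > J23/T1 14 > J26/T2 10 > J23/T2 6 > J12/T2 3.
Fill J36 T1 block (20 at 26) — 260 left.
J36/T2 (23): +70 — 190 left.
J26 T1 at 19: fill all 90 — 100 left.
J12 T1 at 17: fill all 70 — 30 left.
J23 T1 at 14: only 30 left, fill 30.
Total = 26×20 + 23×70 + 19×90 + 17×70 + 14×30 = 5450.

5450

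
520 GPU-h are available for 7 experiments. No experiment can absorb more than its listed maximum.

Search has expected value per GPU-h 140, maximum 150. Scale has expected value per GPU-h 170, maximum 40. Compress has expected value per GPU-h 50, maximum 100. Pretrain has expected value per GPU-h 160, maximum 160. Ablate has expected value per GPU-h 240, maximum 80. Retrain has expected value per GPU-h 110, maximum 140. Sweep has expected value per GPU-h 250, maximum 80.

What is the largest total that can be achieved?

Highest expected value per GPU-h first: Sweep 250 > Ablate 240 > Scale 170 > Pretrain 160 > Search 140 > Retrain 110 > Compress 50.
Give Sweep 80 to hit its cap of 80 → 440 left.
Give Ablate 80 to hit its cap of 80 → 360 left.
Give Scale 40 to hit its cap of 40 → 320 left.
Give Pretrain 160 to hit its cap of 160 → 160 left.
Search: +150 to 150 (cap) → 10 left.
Retrain has room for 140 but only 10 remain, so it gets 10.
Total = 140×150 + 170×40 + 160×160 + 240×80 + 110×10 + 250×80 = 93700.

93700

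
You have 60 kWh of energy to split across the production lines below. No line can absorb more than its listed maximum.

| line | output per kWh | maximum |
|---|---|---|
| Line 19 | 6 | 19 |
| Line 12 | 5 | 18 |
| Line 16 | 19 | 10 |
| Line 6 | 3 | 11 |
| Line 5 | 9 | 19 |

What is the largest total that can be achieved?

535

Order the production lines by output per kWh: Line 16 19 > Line 5 9 > Line 19 6 > Line 12 5 > Line 6 3.
Line 16: +10 to 10 (cap) → 50 left.
Line 5 takes 19 to reach its cap of 19 → 31 left.
Give Line 19 19 to hit its cap of 19 → 12 left.
Only 12 left; Line 12 takes them to reach 12.
Total = 6×19 + 5×12 + 19×10 + 9×19 = 535.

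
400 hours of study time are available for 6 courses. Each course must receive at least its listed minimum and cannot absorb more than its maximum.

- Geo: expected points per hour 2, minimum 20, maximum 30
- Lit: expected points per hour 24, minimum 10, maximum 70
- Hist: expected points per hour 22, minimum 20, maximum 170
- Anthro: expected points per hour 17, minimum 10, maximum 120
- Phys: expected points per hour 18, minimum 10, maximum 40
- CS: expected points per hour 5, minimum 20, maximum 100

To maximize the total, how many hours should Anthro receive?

80

Meeting every minimum uses 20+10+20+10+10+20 = 90 hours, leaving 310.
Rank by expected points per hour: Lit 24 > Hist 22 > Phys 18 > Anthro 17 > CS 5 > Geo 2.
Lit takes 60 more to reach its cap of 70 — 250 left.
Hist: +150 to 170 (cap) — 100 left.
Phys takes 30 more to reach its cap of 40 — 70 left.
Only 70 left; Anthro takes them to reach 80.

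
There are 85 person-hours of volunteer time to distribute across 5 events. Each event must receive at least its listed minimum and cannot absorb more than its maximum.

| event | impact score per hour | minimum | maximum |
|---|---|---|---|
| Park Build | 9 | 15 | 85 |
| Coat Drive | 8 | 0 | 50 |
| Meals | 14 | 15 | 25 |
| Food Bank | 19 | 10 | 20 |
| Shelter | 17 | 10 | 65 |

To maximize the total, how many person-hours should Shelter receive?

Meeting every minimum uses 15+0+15+10+10 = 50 person-hours, leaving 35.
Rank by impact score per hour: Food Bank 19 > Shelter 17 > Meals 14 > Park Build 9 > Coat Drive 8.
Food Bank takes 10 more to reach its cap of 20 ; 25 left.
Shelter: +25 (room for 55) → 35. Pool exhausted.

35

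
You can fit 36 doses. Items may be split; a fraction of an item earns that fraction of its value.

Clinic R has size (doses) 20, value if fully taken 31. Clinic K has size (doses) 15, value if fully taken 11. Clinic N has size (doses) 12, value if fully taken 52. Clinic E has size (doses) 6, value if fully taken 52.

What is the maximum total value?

131.9

Best value per unit of size first: Clinic E 52/6≈8.67, Clinic N 52/12≈4.33, Clinic R 31/20≈1.55, Clinic K 11/15≈0.733.
Clinic E: take in full, 6 doses for value 52 ; 30 left.
All 12 doses of Clinic N fit (value 52) ; 18 remain.
Only 18 doses remain; take 18/20 of Clinic R for value 31×18/20 = 27.9.
Total value = 131.9.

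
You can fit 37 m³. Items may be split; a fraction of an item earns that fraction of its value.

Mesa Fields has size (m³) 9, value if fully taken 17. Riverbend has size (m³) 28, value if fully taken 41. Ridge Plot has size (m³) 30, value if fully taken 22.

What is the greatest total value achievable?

58

Sort by value density: Mesa Fields 17/9≈1.89, Riverbend 41/28≈1.46, Ridge Plot 22/30≈0.733.
Take all of Mesa Fields (9 m³, value 17) → 28 m³ left.
All 28 m³ of Riverbend fit (value 41) → 0 remain.
Total value = 58.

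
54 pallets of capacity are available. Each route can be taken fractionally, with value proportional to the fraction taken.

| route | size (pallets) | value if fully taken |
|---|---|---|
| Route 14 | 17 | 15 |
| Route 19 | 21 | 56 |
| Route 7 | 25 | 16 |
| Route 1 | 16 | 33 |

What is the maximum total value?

104

Rank by value-to-size ratio: Route 19 56/21≈2.67, Route 1 33/16≈2.06, Route 14 15/17≈0.882, Route 7 16/25≈0.64.
All 21 pallets of Route 19 fit (value 56) → 33 remain.
All 16 pallets of Route 1 fit (value 33) → 17 remain.
Take all of Route 14 (17 pallets, value 15) → 0 pallets left.
Total value = 104.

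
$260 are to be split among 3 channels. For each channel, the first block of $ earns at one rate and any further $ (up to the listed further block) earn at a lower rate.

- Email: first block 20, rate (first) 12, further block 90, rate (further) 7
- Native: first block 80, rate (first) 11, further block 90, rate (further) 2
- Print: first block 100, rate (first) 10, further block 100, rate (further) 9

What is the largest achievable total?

2660

Treat each block as its own option and order by rate: Email/first 12 > Native/first 11 > Print/first 10 > Print/second 9 > Email/second 7 > Native/second 2.
Email/first (12): +20 — 240 left.
Native/first (11): +80 — 160 left.
Print/first (10): +100 — 60 left.
Print/second: +60 of 100 at 9; pool empty.
Total = 12×20 + 11×80 + 10×100 + 9×60 = 2660.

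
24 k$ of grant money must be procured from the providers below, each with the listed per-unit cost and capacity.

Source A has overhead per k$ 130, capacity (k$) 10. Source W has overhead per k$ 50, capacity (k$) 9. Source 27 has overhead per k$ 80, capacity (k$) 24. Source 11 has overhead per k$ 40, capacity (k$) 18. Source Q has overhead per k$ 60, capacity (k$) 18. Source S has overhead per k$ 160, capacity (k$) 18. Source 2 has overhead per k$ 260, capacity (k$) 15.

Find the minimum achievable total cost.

1020

Use providers in increasing cost order.
Take 18 from Source 11 at 40 ; need 6 more.
Source W (50): take the remaining 6 ; done.
Source Q, Source 27, Source A, Source S, Source 2: unused.
Cost = 18×40 + 6×50 = 1020.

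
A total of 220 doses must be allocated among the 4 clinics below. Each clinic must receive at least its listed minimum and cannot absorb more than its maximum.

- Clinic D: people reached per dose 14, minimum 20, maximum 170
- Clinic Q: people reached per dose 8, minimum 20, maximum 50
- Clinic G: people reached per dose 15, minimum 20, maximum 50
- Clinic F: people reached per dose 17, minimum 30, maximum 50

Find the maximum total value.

3160

Meeting every minimum uses 20+20+20+30 = 90 doses, leaving 130.
Highest people reached per dose first: Clinic F 17 > Clinic G 15 > Clinic D 14 > Clinic Q 8.
Give Clinic F 20 more to hit its cap of 50 → 110 left.
Give Clinic G 30 more to hit its cap of 50 → 80 left.
Only 80 left; Clinic D takes them to reach 100.
Total = 14×100 + 8×20 + 15×50 + 17×50 = 3160.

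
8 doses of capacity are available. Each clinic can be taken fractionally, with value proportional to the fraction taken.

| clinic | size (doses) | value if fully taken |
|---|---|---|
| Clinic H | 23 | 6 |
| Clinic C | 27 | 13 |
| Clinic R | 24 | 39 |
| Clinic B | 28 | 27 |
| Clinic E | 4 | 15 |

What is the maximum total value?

21.5

Sort by value density: Clinic E 15/4≈3.75, Clinic R 39/24≈1.62, Clinic B 27/28≈0.964, Clinic C 13/27≈0.481, Clinic H 6/23≈0.261.
Take all of Clinic E (4 doses, value 15) ; 4 doses left.
Only 4 doses remain; take 4/24 of Clinic R for value 39×4/24 = 6.5.
Total value = 21.5.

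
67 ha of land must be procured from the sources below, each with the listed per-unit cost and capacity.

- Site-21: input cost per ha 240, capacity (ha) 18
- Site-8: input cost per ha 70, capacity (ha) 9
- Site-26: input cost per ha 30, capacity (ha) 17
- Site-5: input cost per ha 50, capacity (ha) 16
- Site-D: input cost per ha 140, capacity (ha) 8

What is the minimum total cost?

7140

Fill from the cheapest source first.
Site-26 (30): use full 17 ; 50 ha to go.
Site-5 (50): use full 16 ; 34 ha to go.
Site-8 at 70: take all 9 ha ; 25 still needed.
Site-D at 140: take all 8 ha ; 17 still needed.
Site-21 at 240: take 17 of its 18 ; requirement met.
Cost = 17×30 + 16×50 + 9×70 + 8×140 + 17×240 = 7140.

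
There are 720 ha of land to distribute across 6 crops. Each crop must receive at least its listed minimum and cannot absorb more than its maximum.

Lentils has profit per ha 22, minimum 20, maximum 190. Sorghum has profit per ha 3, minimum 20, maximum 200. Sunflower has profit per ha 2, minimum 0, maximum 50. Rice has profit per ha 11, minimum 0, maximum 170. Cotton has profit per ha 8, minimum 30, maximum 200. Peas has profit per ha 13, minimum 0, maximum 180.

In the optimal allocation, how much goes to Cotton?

160

Meeting every minimum uses 20+20+0+0+30+0 = 70 ha, leaving 650.
Order the crops by profit per ha: Lentils 22 > Peas 13 > Rice 11 > Cotton 8 > Sorghum 3 > Sunflower 2.
Lentils: +170 to 190 (cap) — 480 left.
Give Peas 180 more to hit its cap of 180 — 300 left.
Rice: +170 to 170 (cap) — 130 left.
Cotton: +130 (room for 170) → 160. Pool exhausted.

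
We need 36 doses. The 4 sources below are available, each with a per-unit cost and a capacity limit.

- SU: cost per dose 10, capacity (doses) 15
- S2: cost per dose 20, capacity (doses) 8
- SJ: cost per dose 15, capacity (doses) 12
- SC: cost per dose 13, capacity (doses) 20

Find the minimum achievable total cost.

Use sources in increasing cost order.
Take 15 from SU at 10 — need 21 more.
SC (13): use full 20 — 1 doses to go.
Take 1 from SJ at 15 to finish.
S2: unused.
Cost = 15×10 + 20×13 + 1×15 = 425.

425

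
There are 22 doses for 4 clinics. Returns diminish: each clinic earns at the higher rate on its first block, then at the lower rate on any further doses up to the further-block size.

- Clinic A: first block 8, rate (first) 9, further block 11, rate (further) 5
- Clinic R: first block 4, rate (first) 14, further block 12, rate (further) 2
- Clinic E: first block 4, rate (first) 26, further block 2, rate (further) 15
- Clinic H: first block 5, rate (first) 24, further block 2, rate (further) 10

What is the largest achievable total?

375

Rank every tier by rate: Clinic E/tier1 26 > Clinic H/tier1 24 > Clinic E/tier2 15 > Clinic R/tier1 14 > Clinic H/tier2 10 > Clinic A/tier1 9 > Clinic A/tier2 5 > Clinic R/tier2 2.
Fill Clinic E tier1 block (4 at 26) — 18 left.
Clinic H tier1 at 24: fill all 5 — 13 left.
Fill Clinic E tier2 block (2 at 15) — 11 left.
Fill Clinic R tier1 block (4 at 14) — 7 left.
Fill Clinic H tier2 block (2 at 10) — 5 left.
Clinic A/tier1: +5 of 8 at 9; pool empty.
Total = 26×4 + 24×5 + 15×2 + 14×4 + 10×2 + 9×5 = 375.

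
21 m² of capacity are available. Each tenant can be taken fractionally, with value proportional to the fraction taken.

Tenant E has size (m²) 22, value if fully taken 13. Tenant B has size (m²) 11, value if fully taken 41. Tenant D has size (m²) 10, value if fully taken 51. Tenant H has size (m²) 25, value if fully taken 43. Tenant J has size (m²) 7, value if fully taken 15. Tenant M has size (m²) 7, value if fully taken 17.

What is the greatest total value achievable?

Best value per unit of size first: Tenant D 51/10≈5.1, Tenant B 41/11≈3.73, Tenant M 17/7≈2.43, Tenant J 15/7≈2.14, Tenant H 43/25≈1.72, Tenant E 13/22≈0.591.
All 10 m² of Tenant D fit (value 51) → 11 remain.
Tenant B: take in full, 11 m² for value 41 → 0 left.
Total value = 92.

92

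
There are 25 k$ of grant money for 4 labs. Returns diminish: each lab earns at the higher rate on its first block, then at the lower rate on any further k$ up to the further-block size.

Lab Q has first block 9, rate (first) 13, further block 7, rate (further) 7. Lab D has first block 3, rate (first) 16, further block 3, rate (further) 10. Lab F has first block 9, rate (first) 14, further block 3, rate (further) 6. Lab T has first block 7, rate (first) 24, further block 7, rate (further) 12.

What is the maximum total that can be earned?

Treat each block as its own option and order by rate: Lab T/T1 24 > Lab D/T1 16 > Lab F/T1 14 > Lab Q/T1 13 > Lab T/T2 12 > Lab D/T2 10 > Lab Q/T2 7 > Lab F/T2 6.
Lab T T1 at 24: fill all 7 ; 18 left.
Lab D T1 at 16: fill all 3 ; 15 left.
Lab F/T1 (14): +9 ; 6 left.
Lab Q/T1: +6 of 9 at 13; pool empty.
Total = 24×7 + 16×3 + 14×9 + 13×6 = 420.

420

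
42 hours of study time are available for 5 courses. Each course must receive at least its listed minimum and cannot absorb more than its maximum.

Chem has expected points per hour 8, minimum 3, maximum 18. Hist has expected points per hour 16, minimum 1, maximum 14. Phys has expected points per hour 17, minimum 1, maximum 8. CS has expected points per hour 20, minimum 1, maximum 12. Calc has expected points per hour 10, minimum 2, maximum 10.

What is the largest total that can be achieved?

674

Meeting every minimum uses 3+1+1+1+2 = 8 hours, leaving 34.
Order the courses by expected points per hour: CS 20 > Phys 17 > Hist 16 > Calc 10 > Chem 8.
CS: +11 to 12 (cap) — 23 left.
Phys takes 7 more to reach its cap of 8 — 16 left.
Give Hist 13 more to hit its cap of 14 — 3 left.
Calc: +3 (room for 8) → 5. Pool exhausted.
Total = 8×3 + 16×14 + 17×8 + 20×12 + 10×5 = 674.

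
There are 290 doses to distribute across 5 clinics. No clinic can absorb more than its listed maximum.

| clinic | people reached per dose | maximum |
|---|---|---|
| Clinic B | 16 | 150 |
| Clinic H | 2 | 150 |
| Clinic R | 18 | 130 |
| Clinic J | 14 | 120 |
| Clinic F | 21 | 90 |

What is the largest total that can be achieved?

Highest people reached per dose first: Clinic F 21 > Clinic R 18 > Clinic B 16 > Clinic J 14 > Clinic H 2.
Clinic F takes 90 to reach its cap of 90 → 200 left.
Clinic R: +130 to 130 (cap) → 70 left.
Only 70 left; Clinic B takes them to reach 70.
Total = 16×70 + 18×130 + 21×90 = 5350.

5350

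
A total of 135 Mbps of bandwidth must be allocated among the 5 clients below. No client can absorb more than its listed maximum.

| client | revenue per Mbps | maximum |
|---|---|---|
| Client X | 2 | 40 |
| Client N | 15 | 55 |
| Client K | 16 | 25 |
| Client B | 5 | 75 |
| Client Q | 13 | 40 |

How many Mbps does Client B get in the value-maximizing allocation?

15

Highest revenue per Mbps first: Client K 16 > Client N 15 > Client Q 13 > Client B 5 > Client X 2.
Client K takes 25 to reach its cap of 25 — 110 left.
Client N takes 55 to reach its cap of 55 — 55 left.
Give Client Q 40 to hit its cap of 40 — 15 left.
Client B: +15 (room for 75) → 15. Pool exhausted.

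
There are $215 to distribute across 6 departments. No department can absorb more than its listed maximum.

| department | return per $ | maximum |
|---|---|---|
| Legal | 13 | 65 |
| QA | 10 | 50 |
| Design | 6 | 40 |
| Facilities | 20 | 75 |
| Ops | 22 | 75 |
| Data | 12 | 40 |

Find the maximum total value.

Rank by return per $: Ops 22 > Facilities 20 > Legal 13 > Data 12 > QA 10 > Design 6.
Ops takes 75 to reach its cap of 75 → 140 left.
Facilities takes 75 to reach its cap of 75 → 65 left.
Give Legal 65 to hit its cap of 65 → 0 left.
Total = 13×65 + 20×75 + 22×75 = 3995.

3995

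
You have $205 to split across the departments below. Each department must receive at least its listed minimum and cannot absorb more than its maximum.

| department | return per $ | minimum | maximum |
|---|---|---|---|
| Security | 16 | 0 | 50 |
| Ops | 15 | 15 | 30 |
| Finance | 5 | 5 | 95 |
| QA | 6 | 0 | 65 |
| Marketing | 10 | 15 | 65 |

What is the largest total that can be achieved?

Meeting every minimum uses 0+15+5+0+15 = 35 $, leaving 170.
Order the departments by return per $: Security 16 > Ops 15 > Marketing 10 > QA 6 > Finance 5.
Security takes 50 more to reach its cap of 50 → 120 left.
Ops takes 15 more to reach its cap of 30 → 105 left.
Give Marketing 50 more to hit its cap of 65 → 55 left.
Only 55 left; QA takes them to reach 55.
Total = 16×50 + 15×30 + 5×5 + 6×55 + 10×65 = 2255.

2255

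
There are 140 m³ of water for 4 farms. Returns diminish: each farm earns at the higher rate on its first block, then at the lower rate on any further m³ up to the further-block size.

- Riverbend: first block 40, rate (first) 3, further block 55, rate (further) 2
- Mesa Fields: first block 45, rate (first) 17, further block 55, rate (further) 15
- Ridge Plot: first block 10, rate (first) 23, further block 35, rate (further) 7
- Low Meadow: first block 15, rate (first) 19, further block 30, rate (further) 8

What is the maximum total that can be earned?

2225

Order all 8 blocks by rate: Ridge Plot/tier1 23 > Low Meadow/tier1 19 > Mesa Fields/tier1 17 > Mesa Fields/tier2 15 > Low Meadow/tier2 8 > Ridge Plot/tier2 7 > Riverbend/tier1 3 > Riverbend/tier2 2.
Ridge Plot tier1 at 23: fill all 10 ; 130 left.
Low Meadow/tier1 (19): +15 ; 115 left.
Mesa Fields tier1 at 17: fill all 45 ; 70 left.
Fill Mesa Fields tier2 block (55 at 15) ; 15 left.
Low Meadow tier2 at 8: only 15 left, fill 15.
Total = 23×10 + 19×15 + 17×45 + 15×55 + 8×15 = 2225.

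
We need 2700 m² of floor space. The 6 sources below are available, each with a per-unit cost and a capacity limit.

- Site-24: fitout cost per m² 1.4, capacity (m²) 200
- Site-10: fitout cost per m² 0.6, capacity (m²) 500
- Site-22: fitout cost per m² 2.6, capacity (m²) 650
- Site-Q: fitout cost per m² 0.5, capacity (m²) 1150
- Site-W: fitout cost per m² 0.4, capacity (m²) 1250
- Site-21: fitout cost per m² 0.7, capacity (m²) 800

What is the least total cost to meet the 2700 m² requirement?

1255

Cheapest first:
Site-W (0.4): use full 1250 — 1450 m² to go.
Site-Q (0.5): use full 1150 — 300 m² to go.
Site-10 at 0.6: take 300 of its 500 — requirement met.
Site-21, Site-24, Site-22: unused.
Cost = 1250×0.4 + 1150×0.5 + 300×0.6 = 1255.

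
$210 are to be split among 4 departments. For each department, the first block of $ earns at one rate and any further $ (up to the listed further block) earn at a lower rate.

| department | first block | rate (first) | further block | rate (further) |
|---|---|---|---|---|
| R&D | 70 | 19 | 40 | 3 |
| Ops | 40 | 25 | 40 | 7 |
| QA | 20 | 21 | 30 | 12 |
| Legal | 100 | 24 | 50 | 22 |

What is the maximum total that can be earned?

Rank every tier by rate: Ops/T1 25 > Legal/T1 24 > Legal/T2 22 > QA/T1 21 > R&D/T1 19 > QA/T2 12 > Ops/T2 7 > R&D/T2 3.
Fill Ops T1 block (40 at 25) — 170 left.
Legal T1 at 24: fill all 100 — 70 left.
Legal T2 at 22: fill all 50 — 20 left.
QA T1 at 21: fill all 20 — 0 left.
Total = 25×40 + 24×100 + 22×50 + 21×20 = 4920.

4920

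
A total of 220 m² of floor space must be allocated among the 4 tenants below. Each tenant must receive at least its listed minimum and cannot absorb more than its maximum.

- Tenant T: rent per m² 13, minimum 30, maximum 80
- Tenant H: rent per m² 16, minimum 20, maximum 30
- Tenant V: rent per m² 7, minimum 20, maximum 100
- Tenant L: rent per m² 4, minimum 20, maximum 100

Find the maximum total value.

2230

Meeting every minimum uses 30+20+20+20 = 90 m², leaving 130.
Highest rent per m² first: Tenant H 16 > Tenant T 13 > Tenant V 7 > Tenant L 4.
Tenant H: +10 to 30 (cap) → 120 left.
Tenant T: +50 to 80 (cap) → 70 left.
Tenant V has room for 80 more but only 70 remain, so it gets 90.
Total = 13×80 + 16×30 + 7×90 + 4×20 = 2230.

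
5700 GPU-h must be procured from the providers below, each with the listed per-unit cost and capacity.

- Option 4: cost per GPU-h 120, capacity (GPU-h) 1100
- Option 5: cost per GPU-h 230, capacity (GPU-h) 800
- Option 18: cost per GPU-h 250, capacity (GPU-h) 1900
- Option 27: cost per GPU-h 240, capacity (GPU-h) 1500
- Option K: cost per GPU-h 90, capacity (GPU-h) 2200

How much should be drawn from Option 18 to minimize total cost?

Use providers in increasing cost order.
Option K (90): use full 2200 — 3500 GPU-h to go.
Take 1100 from Option 4 at 120 — need 2400 more.
Option 5 (230): use full 800 — 1600 GPU-h to go.
Option 27 at 240: take all 1500 GPU-h — 100 still needed.
Take 100 from Option 18 at 250 to finish.

100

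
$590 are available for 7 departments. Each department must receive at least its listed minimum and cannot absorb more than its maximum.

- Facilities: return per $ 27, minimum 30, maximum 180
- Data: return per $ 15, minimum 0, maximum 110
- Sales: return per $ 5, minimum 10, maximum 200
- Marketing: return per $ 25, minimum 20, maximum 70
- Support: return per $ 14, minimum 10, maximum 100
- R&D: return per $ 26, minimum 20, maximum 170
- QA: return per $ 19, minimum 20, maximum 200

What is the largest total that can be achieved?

14070

Meeting every minimum uses 30+0+10+20+10+20+20 = 110 $, leaving 480.
Order the departments by return per $: Facilities 27 > R&D 26 > Marketing 25 > QA 19 > Data 15 > Support 14 > Sales 5.
Facilities takes 150 more to reach its cap of 180 — 330 left.
R&D takes 150 more to reach its cap of 170 — 180 left.
Give Marketing 50 more to hit its cap of 70 — 130 left.
QA: +130 (room for 180) → 150. Pool exhausted.
Total = 27×180 + 5×10 + 25×70 + 14×10 + 26×170 + 19×150 = 14070.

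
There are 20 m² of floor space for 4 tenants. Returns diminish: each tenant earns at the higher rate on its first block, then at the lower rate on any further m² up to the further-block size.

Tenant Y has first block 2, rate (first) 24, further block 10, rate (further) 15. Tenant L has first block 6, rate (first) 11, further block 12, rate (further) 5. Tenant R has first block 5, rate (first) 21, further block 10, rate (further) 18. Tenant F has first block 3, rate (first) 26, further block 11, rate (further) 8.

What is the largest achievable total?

411

Rank every tier by rate: Tenant F/T1 26 > Tenant Y/T1 24 > Tenant R/T1 21 > Tenant R/T2 18 > Tenant Y/T2 15 > Tenant L/T1 11 > Tenant F/T2 8 > Tenant L/T2 5.
Fill Tenant F T1 block (3 at 26) — 17 left.
Tenant Y T1 at 24: fill all 2 — 15 left.
Tenant R T1 at 21: fill all 5 — 10 left.
Fill Tenant R T2 block (10 at 18) — 0 left.
Total = 26×3 + 24×2 + 21×5 + 18×10 = 411.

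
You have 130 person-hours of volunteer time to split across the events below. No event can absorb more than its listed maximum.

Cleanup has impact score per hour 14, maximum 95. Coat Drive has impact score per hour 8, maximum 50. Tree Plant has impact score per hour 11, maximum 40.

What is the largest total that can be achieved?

Highest impact score per hour first: Cleanup 14 > Tree Plant 11 > Coat Drive 8.
Cleanup: +95 to 95 (cap) ; 35 left.
Tree Plant: +35 (room for 40) → 35. Pool exhausted.
Total = 14×95 + 11×35 = 1715.

1715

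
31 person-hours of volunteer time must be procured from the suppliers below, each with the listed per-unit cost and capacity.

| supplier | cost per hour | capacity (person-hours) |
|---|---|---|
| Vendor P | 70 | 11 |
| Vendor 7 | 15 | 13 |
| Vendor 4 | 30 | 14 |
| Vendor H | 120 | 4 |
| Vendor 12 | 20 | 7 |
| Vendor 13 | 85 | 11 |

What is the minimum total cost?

665

Cheapest first:
Vendor 7 at 15: take all 13 person-hours — 18 still needed.
Take 7 from Vendor 12 at 20 — need 11 more.
Take 11 from Vendor 4 at 30 to finish.
Vendor P, Vendor 13, Vendor H: unused.
Cost = 13×15 + 7×20 + 11×30 = 665.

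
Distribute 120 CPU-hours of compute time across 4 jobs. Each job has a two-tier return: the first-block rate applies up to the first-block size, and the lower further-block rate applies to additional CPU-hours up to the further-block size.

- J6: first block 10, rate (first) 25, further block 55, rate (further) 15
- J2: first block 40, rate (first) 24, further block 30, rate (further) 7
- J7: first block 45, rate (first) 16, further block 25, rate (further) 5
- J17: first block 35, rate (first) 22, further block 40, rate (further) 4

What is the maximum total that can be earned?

2540

Treat each block as its own option and order by rate: J6/tier1 25 > J2/tier1 24 > J17/tier1 22 > J7/tier1 16 > J6/tier2 15 > J2/tier2 7 > J7/tier2 5 > J17/tier2 4.
J6/tier1 (25): +10 → 110 left.
Fill J2 tier1 block (40 at 24) → 70 left.
Fill J17 tier1 block (35 at 22) → 35 left.
J7 tier1 at 16: only 35 left, fill 35.
Total = 25×10 + 24×40 + 22×35 + 16×35 = 2540.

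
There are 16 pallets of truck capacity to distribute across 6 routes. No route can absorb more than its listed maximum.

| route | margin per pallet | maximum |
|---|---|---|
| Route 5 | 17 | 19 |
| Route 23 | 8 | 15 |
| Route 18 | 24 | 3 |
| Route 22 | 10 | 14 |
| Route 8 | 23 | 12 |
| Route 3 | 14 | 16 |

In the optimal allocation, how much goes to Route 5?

Rank by margin per pallet: Route 18 24 > Route 8 23 > Route 5 17 > Route 3 14 > Route 22 10 > Route 23 8.
Route 18 takes 3 to reach its cap of 3 — 13 left.
Give Route 8 12 to hit its cap of 12 — 1 left.
Only 1 left; Route 5 takes them to reach 1.

1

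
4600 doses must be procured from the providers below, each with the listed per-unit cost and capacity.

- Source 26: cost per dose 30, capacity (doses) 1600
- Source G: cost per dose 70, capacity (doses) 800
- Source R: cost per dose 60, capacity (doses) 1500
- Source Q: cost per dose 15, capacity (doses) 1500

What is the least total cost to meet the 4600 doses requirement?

Use providers in increasing cost order.
Take 1500 from Source Q at 15 ; need 3100 more.
Source 26 (30): use full 1600 ; 1500 doses to go.
Source R (60): use full 1500 ; 0 doses to go.
Source G: unused.
Cost = 1500×15 + 1600×30 + 1500×60 = 160500.

160500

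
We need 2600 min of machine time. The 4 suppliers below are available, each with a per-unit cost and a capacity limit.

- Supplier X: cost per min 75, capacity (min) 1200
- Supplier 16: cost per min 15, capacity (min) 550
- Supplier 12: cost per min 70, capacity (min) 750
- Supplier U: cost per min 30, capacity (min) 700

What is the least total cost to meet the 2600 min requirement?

126750

Use suppliers in increasing cost order.
Take 550 from Supplier 16 at 15 ; need 2050 more.
Supplier U at 30: take all 700 min ; 1350 still needed.
Supplier 12 at 70: take all 750 min ; 600 still needed.
Take 600 from Supplier X at 75 to finish.
Cost = 550×15 + 700×30 + 750×70 + 600×75 = 126750.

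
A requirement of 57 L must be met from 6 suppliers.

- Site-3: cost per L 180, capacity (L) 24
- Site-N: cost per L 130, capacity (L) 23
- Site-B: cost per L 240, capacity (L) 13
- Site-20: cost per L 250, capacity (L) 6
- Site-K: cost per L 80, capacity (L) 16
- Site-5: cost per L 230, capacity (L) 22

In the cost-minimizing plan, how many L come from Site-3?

Cheapest first:
Site-K (80): use full 16 ; 41 L to go.
Site-N at 130: take all 23 L ; 18 still needed.
Take 18 from Site-3 at 180 to finish.
Site-5, Site-B, Site-20: unused.

18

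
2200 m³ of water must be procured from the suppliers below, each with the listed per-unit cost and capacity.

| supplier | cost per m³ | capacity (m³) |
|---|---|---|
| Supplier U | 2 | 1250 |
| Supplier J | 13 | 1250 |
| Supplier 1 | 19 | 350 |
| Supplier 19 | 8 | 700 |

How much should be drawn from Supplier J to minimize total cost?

Use suppliers in increasing cost order.
Take 1250 from Supplier U at 2 — need 950 more.
Supplier 19 (8): use full 700 — 250 m³ to go.
Supplier J at 13: take 250 of its 1250 — requirement met.
Supplier 1: unused.

250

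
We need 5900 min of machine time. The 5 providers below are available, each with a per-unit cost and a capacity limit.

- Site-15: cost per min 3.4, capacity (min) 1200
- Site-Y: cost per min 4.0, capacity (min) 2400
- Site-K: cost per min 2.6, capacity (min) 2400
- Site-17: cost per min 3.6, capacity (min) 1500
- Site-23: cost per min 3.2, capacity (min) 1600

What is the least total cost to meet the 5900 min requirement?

17960

Cheapest first:
Site-K (2.6): use full 2400 → 3500 min to go.
Site-23 (3.2): use full 1600 → 1900 min to go.
Site-15 at 3.4: take all 1200 min → 700 still needed.
Site-17 at 3.6: take 700 of its 1500 → requirement met.
Site-Y: unused.
Cost = 2400×2.6 + 1600×3.2 + 1200×3.4 + 700×3.6 = 17960.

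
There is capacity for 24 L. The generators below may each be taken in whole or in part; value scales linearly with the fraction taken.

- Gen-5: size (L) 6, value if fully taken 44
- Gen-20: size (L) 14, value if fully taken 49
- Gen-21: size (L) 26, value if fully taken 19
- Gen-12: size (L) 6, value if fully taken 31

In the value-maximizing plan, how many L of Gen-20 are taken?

12

Rank by value-to-size ratio: Gen-5 44/6≈7.33, Gen-12 31/6≈5.17, Gen-20 49/14≈3.5, Gen-21 19/26≈0.731.
Gen-5: take in full, 6 L for value 44 ; 18 left.
All 6 L of Gen-12 fit (value 31) ; 12 remain.
12 L left: a 12/14 share of Gen-20 gives 49×12/14 = 42.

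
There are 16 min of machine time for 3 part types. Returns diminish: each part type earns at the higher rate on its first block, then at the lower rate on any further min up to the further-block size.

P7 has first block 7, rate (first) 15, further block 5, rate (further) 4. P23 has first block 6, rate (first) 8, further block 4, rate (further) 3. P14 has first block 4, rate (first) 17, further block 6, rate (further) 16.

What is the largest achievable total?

Order all 6 blocks by rate: P14/first 17 > P14/second 16 > P7/first 15 > P23/first 8 > P7/second 4 > P23/second 3.
P14/first (17): +4 → 12 left.
Fill P14 second block (6 at 16) → 6 left.
P7/first: +6 of 7 at 15; pool empty.
Total = 17×4 + 16×6 + 15×6 = 254.

254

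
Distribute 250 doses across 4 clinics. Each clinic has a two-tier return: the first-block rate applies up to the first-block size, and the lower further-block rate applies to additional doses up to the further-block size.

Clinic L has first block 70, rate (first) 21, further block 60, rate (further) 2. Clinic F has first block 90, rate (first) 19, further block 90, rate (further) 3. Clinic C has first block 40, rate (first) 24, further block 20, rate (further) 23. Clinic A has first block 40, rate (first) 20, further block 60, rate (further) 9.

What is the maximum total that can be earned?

Rank every tier by rate: Clinic C/first 24 > Clinic C/second 23 > Clinic L/first 21 > Clinic A/first 20 > Clinic F/first 19 > Clinic A/second 9 > Clinic F/second 3 > Clinic L/second 2.
Clinic C first at 24: fill all 40 → 210 left.
Clinic C second at 23: fill all 20 → 190 left.
Clinic L/first (21): +70 → 120 left.
Clinic A first at 20: fill all 40 → 80 left.
Clinic F/first: +80 of 90 at 19; pool empty.
Total = 24×40 + 23×20 + 21×70 + 20×40 + 19×80 = 5210.

5210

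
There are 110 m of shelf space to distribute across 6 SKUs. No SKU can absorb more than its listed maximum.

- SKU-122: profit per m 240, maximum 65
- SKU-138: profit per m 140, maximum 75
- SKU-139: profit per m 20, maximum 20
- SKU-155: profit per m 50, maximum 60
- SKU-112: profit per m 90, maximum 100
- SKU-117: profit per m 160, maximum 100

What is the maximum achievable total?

Highest profit per m first: SKU-122 240 > SKU-117 160 > SKU-138 140 > SKU-112 90 > SKU-155 50 > SKU-139 20.
SKU-122: +65 to 65 (cap) → 45 left.
Only 45 left; SKU-117 takes them to reach 45.
Total = 240×65 + 160×45 = 22800.

22800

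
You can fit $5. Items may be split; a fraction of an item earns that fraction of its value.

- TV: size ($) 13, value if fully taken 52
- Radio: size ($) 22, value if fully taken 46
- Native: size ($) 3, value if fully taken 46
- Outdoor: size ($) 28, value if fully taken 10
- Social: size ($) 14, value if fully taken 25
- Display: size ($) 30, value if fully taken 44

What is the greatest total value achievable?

Rank by value-to-size ratio: Native 46/3≈15.3, TV 52/13≈4, Radio 46/22≈2.09, Social 25/14≈1.79, Display 44/30≈1.47, Outdoor 10/28≈0.357.
Take all of Native (3 $, value 46) ; 2 $ left.
Only 2 $ remain; take 2/13 of TV for value 52×2/13 = 8.
Total value = 54.

54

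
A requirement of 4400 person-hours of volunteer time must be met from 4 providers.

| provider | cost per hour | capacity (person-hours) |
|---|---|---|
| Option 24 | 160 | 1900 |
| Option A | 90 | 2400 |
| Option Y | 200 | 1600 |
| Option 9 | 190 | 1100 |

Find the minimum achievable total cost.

Cheapest first:
Option A at 90: take all 2400 person-hours → 2000 still needed.
Option 24 at 160: take all 1900 person-hours → 100 still needed.
Take 100 from Option 9 at 190 to finish.
Option Y: unused.
Cost = 2400×90 + 1900×160 + 100×190 = 539000.

539000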